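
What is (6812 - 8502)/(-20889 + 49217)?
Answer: -845/14164 ≈ -0.059658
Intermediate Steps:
(6812 - 8502)/(-20889 + 49217) = -1690/28328 = -1690*1/28328 = -845/14164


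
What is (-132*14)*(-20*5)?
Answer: 184800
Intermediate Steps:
(-132*14)*(-20*5) = -1848*(-100) = 184800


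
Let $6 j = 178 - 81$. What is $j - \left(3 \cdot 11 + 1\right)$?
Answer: $- \frac{107}{6} \approx -17.833$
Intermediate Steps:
$j = \frac{97}{6}$ ($j = \frac{178 - 81}{6} = \frac{1}{6} \cdot 97 = \frac{97}{6} \approx 16.167$)
$j - \left(3 \cdot 11 + 1\right) = \frac{97}{6} - \left(3 \cdot 11 + 1\right) = \frac{97}{6} - \left(33 + 1\right) = \frac{97}{6} - 34 = - \frac{107}{6}$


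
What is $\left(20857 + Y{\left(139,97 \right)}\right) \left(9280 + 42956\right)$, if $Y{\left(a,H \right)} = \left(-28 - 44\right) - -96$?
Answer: $1090739916$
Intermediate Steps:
$Y{\left(a,H \right)} = 24$ ($Y{\left(a,H \right)} = -72 + 96 = 24$)
$\left(20857 + Y{\left(139,97 \right)}\right) \left(9280 + 42956\right) = \left(20857 + 24\right) \left(9280 + 42956\right) = 20881 \cdot 52236 = 1090739916$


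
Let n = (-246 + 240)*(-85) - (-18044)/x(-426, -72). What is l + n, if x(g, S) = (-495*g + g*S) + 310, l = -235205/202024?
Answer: 478179112113/939613624 ≈ 508.91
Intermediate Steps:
l = -235205/202024 (l = -235205*1/202024 = -235205/202024 ≈ -1.1642)
x(g, S) = 310 - 495*g + S*g (x(g, S) = (-495*g + S*g) + 310 = 310 - 495*g + S*g)
n = 2372357/4651 (n = (-246 + 240)*(-85) - (-18044)/(310 - 495*(-426) - 72*(-426)) = -6*(-85) - (-18044)/(310 + 210870 + 30672) = 510 - (-18044)/241852 = 510 - 1*(-347/4651) = 510 + 347/4651 = 2372357/4651 ≈ 510.07)
l + n = -235205/202024 + 2372357/4651 = 478179112113/939613624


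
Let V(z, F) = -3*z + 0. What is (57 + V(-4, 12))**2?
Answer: 4761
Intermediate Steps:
V(z, F) = -3*z
(57 + V(-4, 12))**2 = (57 - 3*(-4))**2 = (57 + 12)**2 = 69**2 = 4761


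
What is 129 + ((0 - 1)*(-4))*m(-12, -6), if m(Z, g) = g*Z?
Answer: 417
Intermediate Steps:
m(Z, g) = Z*g
129 + ((0 - 1)*(-4))*m(-12, -6) = 129 + ((0 - 1)*(-4))*(-12*(-6)) = 129 - 1*(-4)*72 = 129 + 4*72 = 129 + 288 = 417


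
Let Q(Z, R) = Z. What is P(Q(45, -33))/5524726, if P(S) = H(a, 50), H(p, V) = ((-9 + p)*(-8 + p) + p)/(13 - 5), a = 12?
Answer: 3/5524726 ≈ 5.4301e-7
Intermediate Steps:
H(p, V) = p/8 + (-9 + p)*(-8 + p)/8 (H(p, V) = (p + (-9 + p)*(-8 + p))/8 = (p + (-9 + p)*(-8 + p))*(⅛) = p/8 + (-9 + p)*(-8 + p)/8)
P(S) = 3 (P(S) = 9 - 2*12 + (⅛)*12² = 9 - 24 + (⅛)*144 = 9 - 24 + 18 = 3)
P(Q(45, -33))/5524726 = 3/5524726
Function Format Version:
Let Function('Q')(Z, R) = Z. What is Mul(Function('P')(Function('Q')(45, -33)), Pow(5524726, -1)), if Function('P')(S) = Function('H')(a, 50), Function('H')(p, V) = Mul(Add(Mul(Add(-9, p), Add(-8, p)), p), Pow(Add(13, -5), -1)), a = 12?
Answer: Rational(3, 5524726) ≈ 5.4301e-7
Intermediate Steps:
Function('H')(p, V) = Add(Mul(Rational(1, 8), p), Mul(Rational(1, 8), Add(-9, p), Add(-8, p))) (Function('H')(p, V) = Mul(Add(p, Mul(Add(-9, p), Add(-8, p))), Pow(8, -1)) = Mul(Add(p, Mul(Add(-9, p), Add(-8, p))), Rational(1, 8)) = Add(Mul(Rational(1, 8), p), Mul(Rational(1, 8), Add(-9, p), Add(-8, p))))
Function('P')(S) = 3 (Function('P')(S) = Add(9, Mul(-2, 12), Mul(Rational(1, 8), Pow(12, 2))) = Add(9, -24, Mul(Rational(1, 8), 144)) = Add(9, -24, 18) = 3)
Mul(Function('P')(Function('Q')(45, -33)), Pow(5524726, -1)) = Mul(3, Pow(5524726, -1)) = Mul(3, Rational(1, 5524726)) = Rational(3, 5524726)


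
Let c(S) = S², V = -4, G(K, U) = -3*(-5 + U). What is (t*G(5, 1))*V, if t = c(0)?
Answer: 0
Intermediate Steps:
G(K, U) = 15 - 3*U
t = 0 (t = 0² = 0)
(t*G(5, 1))*V = (0*(15 - 3*1))*(-4) = (0*(15 - 3))*(-4) = (0*12)*(-4) = 0*(-4) = 0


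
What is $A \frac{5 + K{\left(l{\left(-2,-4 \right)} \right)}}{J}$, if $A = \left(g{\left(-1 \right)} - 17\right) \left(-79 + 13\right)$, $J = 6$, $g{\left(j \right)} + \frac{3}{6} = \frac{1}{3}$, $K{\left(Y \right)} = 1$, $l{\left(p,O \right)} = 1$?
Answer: $1133$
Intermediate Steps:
$g{\left(j \right)} = - \frac{1}{6}$ ($g{\left(j \right)} = - \frac{1}{2} + \frac{1}{3} = - \frac{1}{6}$)
$A = 1133$ ($A = \left(- \frac{1}{6} - 17\right) \left(-79 + 13\right) = \left(- \frac{103}{6}\right) \left(-66\right) = 1133$)
$A \frac{5 + K{\left(l{\left(-2,-4 \right)} \right)}}{J} = 1133 \frac{5 + 1}{6} = 1133 \cdot 6 \cdot \frac{1}{6} = 1133 \cdot 1 = 1133$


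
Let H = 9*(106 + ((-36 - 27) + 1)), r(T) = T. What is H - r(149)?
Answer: 247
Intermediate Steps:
H = 396 (H = 9*(106 + (-63 + 1)) = 9*(106 - 62) = 9*44 = 396)
H - r(149) = 396 - 1*149 = 396 - 149 = 247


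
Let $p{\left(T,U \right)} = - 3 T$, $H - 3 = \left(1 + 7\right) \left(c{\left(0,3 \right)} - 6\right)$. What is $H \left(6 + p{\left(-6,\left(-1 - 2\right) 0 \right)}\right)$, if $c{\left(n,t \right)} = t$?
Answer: $-504$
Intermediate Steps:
$H = -21$ ($H = 3 + \left(1 + 7\right) \left(3 - 6\right) = 3 + 8 \left(-3\right) = 3 - 24 = -21$)
$H \left(6 + p{\left(-6,\left(-1 - 2\right) 0 \right)}\right) = - 21 \left(6 - -18\right) = - 21 \left(6 + 18\right) = \left(-21\right) 24 = -504$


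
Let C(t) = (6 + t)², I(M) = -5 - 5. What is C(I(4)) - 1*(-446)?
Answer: 462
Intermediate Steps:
I(M) = -10
C(I(4)) - 1*(-446) = (6 - 10)² - 1*(-446) = (-4)² + 446 = 16 + 446 = 462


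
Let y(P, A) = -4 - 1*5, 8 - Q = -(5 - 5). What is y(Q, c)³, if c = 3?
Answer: -729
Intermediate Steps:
Q = 8 (Q = 8 - (-1)*(5 - 5) = 8 - (-1)*0 = 8 - 1*0 = 8 + 0 = 8)
y(P, A) = -9 (y(P, A) = -4 - 5 = -9)
y(Q, c)³ = (-9)³ = -729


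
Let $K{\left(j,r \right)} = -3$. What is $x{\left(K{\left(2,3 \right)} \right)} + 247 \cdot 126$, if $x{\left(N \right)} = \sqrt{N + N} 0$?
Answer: $31122$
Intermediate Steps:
$x{\left(N \right)} = 0$ ($x{\left(N \right)} = \sqrt{2 N} 0 = \sqrt{2} \sqrt{N} 0 = 0$)
$x{\left(K{\left(2,3 \right)} \right)} + 247 \cdot 126 = 0 + 247 \cdot 126 = 0 + 31122 = 31122$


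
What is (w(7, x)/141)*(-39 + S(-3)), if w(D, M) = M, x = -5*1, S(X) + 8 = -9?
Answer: 280/141 ≈ 1.9858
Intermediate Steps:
S(X) = -17 (S(X) = -8 - 9 = -17)
x = -5
(w(7, x)/141)*(-39 + S(-3)) = (-5/141)*(-39 - 17) = -5*1/141*(-56) = -5/141*(-56) = 280/141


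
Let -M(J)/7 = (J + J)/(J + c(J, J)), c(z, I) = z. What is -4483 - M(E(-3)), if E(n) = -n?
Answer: -4476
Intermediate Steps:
M(J) = -7 (M(J) = -7*(J + J)/(J + J) = -7*2*J/(2*J) = -7*2*J*1/(2*J) = -7*1 = -7)
-4483 - M(E(-3)) = -4483 - 1*(-7) = -4483 + 7 = -4476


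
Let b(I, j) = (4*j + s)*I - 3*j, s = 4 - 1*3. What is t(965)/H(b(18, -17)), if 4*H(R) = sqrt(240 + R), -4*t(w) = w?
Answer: 193*I*sqrt(915)/183 ≈ 31.902*I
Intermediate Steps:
t(w) = -w/4
s = 1 (s = 4 - 3 = 1)
b(I, j) = -3*j + I*(1 + 4*j) (b(I, j) = (4*j + 1)*I - 3*j = (1 + 4*j)*I - 3*j = I*(1 + 4*j) - 3*j = -3*j + I*(1 + 4*j))
H(R) = sqrt(240 + R)/4
t(965)/H(b(18, -17)) = (-1/4*965)/((sqrt(240 + (18 - 3*(-17) + 4*18*(-17)))/4)) = -965*4/sqrt(240 + (18 + 51 - 1224))/4 = -965*4/sqrt(240 - 1155)/4 = -965*(-4*I*sqrt(915)/915)/4 = -(-193)*I*sqrt(915)/183 = 193*I*sqrt(915)/183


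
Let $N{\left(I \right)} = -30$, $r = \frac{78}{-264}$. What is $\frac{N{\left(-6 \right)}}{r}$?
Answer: $\frac{1320}{13} \approx 101.54$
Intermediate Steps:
$r = - \frac{13}{44}$ ($r = 78 \left(- \frac{1}{264}\right) = - \frac{13}{44} \approx -0.29545$)
$\frac{N{\left(-6 \right)}}{r} = - \frac{30}{- \frac{13}{44}} = \left(-30\right) \left(- \frac{44}{13}\right) = \frac{1320}{13}$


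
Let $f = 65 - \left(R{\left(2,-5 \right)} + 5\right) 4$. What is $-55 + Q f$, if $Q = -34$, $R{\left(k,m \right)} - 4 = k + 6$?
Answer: $47$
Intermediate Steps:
$R{\left(k,m \right)} = 10 + k$ ($R{\left(k,m \right)} = 4 + \left(k + 6\right) = 4 + \left(6 + k\right) = 10 + k$)
$f = -3$ ($f = 65 - \left(\left(10 + 2\right) + 5\right) 4 = 65 - \left(12 + 5\right) 4 = 65 - 17 \cdot 4 = 65 - 68 = -3$)
$-55 + Q f = -55 - -102 = -55 + 102 = 47$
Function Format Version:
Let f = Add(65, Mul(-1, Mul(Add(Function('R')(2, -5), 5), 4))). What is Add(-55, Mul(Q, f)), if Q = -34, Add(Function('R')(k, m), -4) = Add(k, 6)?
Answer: 47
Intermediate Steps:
Function('R')(k, m) = Add(10, k) (Function('R')(k, m) = Add(4, Add(k, 6)) = Add(4, Add(6, k)) = Add(10, k))
f = -3 (f = Add(65, Mul(-1, Mul(Add(Add(10, 2), 5), 4))) = Add(65, Mul(-1, Mul(Add(12, 5), 4))) = Add(65, Mul(-1, Mul(17, 4))) = Add(65, Mul(-1, 68)) = Add(65, -68) = -3)
Add(-55, Mul(Q, f)) = Add(-55, Mul(-34, -3)) = Add(-55, 102) = 47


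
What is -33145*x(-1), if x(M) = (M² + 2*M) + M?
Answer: 66290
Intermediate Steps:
x(M) = M² + 3*M
-33145*x(-1) = -(-33145)*(3 - 1) = -(-33145)*2 = -33145*(-2) = 66290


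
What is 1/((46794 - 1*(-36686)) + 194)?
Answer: 1/83674 ≈ 1.1951e-5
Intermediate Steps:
1/((46794 - 1*(-36686)) + 194) = 1/((46794 + 36686) + 194) = 1/(83480 + 194) = 1/83674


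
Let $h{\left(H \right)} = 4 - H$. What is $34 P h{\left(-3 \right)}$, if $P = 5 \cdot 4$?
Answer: $4760$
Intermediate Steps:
$P = 20$
$34 P h{\left(-3 \right)} = 34 \cdot 20 \left(4 - -3\right) = 680 \left(4 + 3\right) = 680 \cdot 7 = 4760$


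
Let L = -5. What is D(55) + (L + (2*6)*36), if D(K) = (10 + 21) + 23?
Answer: 481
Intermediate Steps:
D(K) = 54 (D(K) = 31 + 23 = 54)
D(55) + (L + (2*6)*36) = 54 + (-5 + (2*6)*36) = 54 + (-5 + 12*36) = 54 + (-5 + 432) = 54 + 427 = 481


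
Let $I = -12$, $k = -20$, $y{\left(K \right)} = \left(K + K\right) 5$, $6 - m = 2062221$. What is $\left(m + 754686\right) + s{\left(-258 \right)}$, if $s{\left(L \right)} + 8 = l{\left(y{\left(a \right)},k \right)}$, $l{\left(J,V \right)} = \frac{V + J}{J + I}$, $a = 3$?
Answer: $- \frac{11767828}{9} \approx -1.3075 \cdot 10^{6}$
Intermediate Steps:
$m = -2062215$ ($m = 6 - 2062221 = -2062215$)
$y{\left(K \right)} = 10 K$ ($y{\left(K \right)} = 2 K 5 = 10 K$)
$l{\left(J,V \right)} = \frac{J + V}{-12 + J}$ ($l{\left(J,V \right)} = \frac{V + J}{J - 12} = \frac{J + V}{-12 + J}$)
$s{\left(L \right)} = - \frac{67}{9}$ ($s{\left(L \right)} = -8 + \frac{10 \cdot 3 - 20}{-12 + 10 \cdot 3} = -8 + \frac{30 - 20}{-12 + 30} = -8 + \frac{1}{18} \cdot 10 = -8 + \frac{5}{9} = - \frac{67}{9}$)
$\left(m + 754686\right) + s{\left(-258 \right)} = \left(-2062215 + 754686\right) - \frac{67}{9} = -1307529 - \frac{67}{9} = - \frac{11767828}{9}$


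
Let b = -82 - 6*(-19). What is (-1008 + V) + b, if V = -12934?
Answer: -13910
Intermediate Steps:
b = 32 (b = -82 + 114 = 32)
(-1008 + V) + b = (-1008 - 12934) + 32 = -13942 + 32 = -13910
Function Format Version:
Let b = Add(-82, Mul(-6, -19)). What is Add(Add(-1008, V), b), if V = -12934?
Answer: -13910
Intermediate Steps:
b = 32 (b = Add(-82, 114) = 32)
Add(Add(-1008, V), b) = Add(Add(-1008, -12934), 32) = Add(-13942, 32) = -13910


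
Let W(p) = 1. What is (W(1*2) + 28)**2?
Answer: 841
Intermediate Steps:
(W(1*2) + 28)**2 = (1 + 28)**2 = 29**2 = 841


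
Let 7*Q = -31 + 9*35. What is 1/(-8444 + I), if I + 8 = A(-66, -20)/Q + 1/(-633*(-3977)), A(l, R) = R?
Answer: -178738311/1510784314936 ≈ -0.00011831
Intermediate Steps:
Q = 284/7 (Q = (-31 + 9*35)/7 = (-31 + 315)/7 = (1/7)*284 = 284/7 ≈ 40.571)
I = -1518016852/178738311 (I = -8 + (-20/284/7 + 1/(-633*(-3977))) = -8 + (-20*7/284 - 1/633*(-1/3977)) = -8 + (-35/71 + 1/2517441) = -8 - 88110364/178738311 = -1518016852/178738311 ≈ -8.4930)
1/(-8444 + I) = 1/(-8444 - 1518016852/178738311) = 1/(-1510784314936/178738311) = -178738311/1510784314936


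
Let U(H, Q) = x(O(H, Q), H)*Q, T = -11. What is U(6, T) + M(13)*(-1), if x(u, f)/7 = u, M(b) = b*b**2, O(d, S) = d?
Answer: -2659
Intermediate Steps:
M(b) = b**3
x(u, f) = 7*u
U(H, Q) = 7*H*Q (U(H, Q) = (7*H)*Q = 7*H*Q)
U(6, T) + M(13)*(-1) = 7*6*(-11) + 13**3*(-1) = -462 + 2197*(-1) = -462 - 2197 = -2659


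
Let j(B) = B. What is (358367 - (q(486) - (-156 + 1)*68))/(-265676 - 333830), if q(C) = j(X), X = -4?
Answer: -347831/599506 ≈ -0.58020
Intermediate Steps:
q(C) = -4
(358367 - (q(486) - (-156 + 1)*68))/(-265676 - 333830) = (358367 - (-4 - (-156 + 1)*68))/(-265676 - 333830) = (358367 - (-4 - (-155)*68))/(-599506) = (358367 - (-4 - 1*(-10540)))*(-1/599506) = (358367 - (-4 + 10540))*(-1/599506) = (358367 - 1*10536)*(-1/599506) = (358367 - 10536)*(-1/599506) = 347831*(-1/599506) = -347831/599506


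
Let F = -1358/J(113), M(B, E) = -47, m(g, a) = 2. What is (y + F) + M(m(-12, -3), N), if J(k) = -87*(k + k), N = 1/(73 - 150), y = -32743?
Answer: -322357811/9831 ≈ -32790.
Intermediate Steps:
N = -1/77 (N = 1/(-77) = -1/77 ≈ -0.012987)
J(k) = -174*k
F = 679/9831 (F = -1358/((-174*113)) = -1358/(-19662) = -1358*(-1/19662) = 679/9831 ≈ 0.069067)
(y + F) + M(m(-12, -3), N) = (-32743 + 679/9831) - 47 = -321895754/9831 - 47 = -322357811/9831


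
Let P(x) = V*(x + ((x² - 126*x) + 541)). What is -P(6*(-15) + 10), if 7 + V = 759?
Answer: -12739632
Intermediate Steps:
V = 752 (V = -7 + 759 = 752)
P(x) = 406832 - 94000*x + 752*x² (P(x) = 752*(x + ((x² - 126*x) + 541)) = 752*(x + (541 + x² - 126*x)) = 752*(541 + x² - 125*x) = 406832 - 94000*x + 752*x²)
-P(6*(-15) + 10) = -(406832 - 94000*(6*(-15) + 10) + 752*(6*(-15) + 10)²) = -(406832 - 94000*(-90 + 10) + 752*(-90 + 10)²) = -(406832 - 94000*(-80) + 752*(-80)²) = -(406832 + 7520000 + 752*6400) = -(406832 + 7520000 + 4812800) = -1*12739632 = -12739632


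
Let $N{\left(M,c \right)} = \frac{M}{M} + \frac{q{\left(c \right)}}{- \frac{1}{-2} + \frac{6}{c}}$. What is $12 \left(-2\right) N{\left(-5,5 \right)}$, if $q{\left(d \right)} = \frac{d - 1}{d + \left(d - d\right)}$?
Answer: $- \frac{600}{17} \approx -35.294$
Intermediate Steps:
$q{\left(d \right)} = \frac{-1 + d}{d}$ ($q{\left(d \right)} = \frac{-1 + d}{d + 0} = \frac{-1 + d}{d}$)
$N{\left(M,c \right)} = 1 + \frac{-1 + c}{c \left(\frac{1}{2} + \frac{6}{c}\right)}$ ($N{\left(M,c \right)} = \frac{M}{M} + \frac{\frac{1}{c} \left(-1 + c\right)}{- \frac{1}{-2} + \frac{6}{c}} = 1 + \frac{\frac{1}{c} \left(-1 + c\right)}{\left(-1\right) \left(- \frac{1}{2}\right) + \frac{6}{c}} = 1 + \frac{\frac{1}{c} \left(-1 + c\right)}{\frac{1}{2} + \frac{6}{c}} = 1 + \frac{-1 + c}{c \left(\frac{1}{2} + \frac{6}{c}\right)}$)
$12 \left(-2\right) N{\left(-5,5 \right)} = 12 \left(-2\right) \frac{10 + 3 \cdot 5}{12 + 5} = - 24 \frac{10 + 15}{17} = - 24 \cdot \frac{1}{17} \cdot 25 = \left(-24\right) \frac{25}{17} = - \frac{600}{17}$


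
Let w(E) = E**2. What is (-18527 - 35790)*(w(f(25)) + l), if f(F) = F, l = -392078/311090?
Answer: -5269812852762/155545 ≈ -3.3880e+7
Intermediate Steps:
l = -196039/155545 (l = -392078*1/311090 = -196039/155545 ≈ -1.2603)
(-18527 - 35790)*(w(f(25)) + l) = (-18527 - 35790)*(25**2 - 196039/155545) = -54317*(625 - 196039/155545) = -54317*97019586/155545 = -5269812852762/155545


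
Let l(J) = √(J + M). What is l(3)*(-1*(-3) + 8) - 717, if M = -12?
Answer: -717 + 33*I ≈ -717.0 + 33.0*I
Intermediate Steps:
l(J) = √(-12 + J) (l(J) = √(J - 12) = √(-12 + J))
l(3)*(-1*(-3) + 8) - 717 = √(-12 + 3)*(-1*(-3) + 8) - 717 = √(-9)*(3 + 8) - 717 = (3*I)*11 - 717 = 33*I - 717 = -717 + 33*I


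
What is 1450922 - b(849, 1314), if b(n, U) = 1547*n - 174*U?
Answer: 366155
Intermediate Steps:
b(n, U) = -174*U + 1547*n
1450922 - b(849, 1314) = 1450922 - (-174*1314 + 1547*849) = 1450922 - (-228636 + 1313403) = 1450922 - 1*1084767 = 1450922 - 1084767 = 366155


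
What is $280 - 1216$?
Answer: $-936$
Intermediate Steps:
$280 - 1216 = -936$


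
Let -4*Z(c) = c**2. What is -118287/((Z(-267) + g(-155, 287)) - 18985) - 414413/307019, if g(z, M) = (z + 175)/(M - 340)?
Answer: 4465313001415/2395735880123 ≈ 1.8639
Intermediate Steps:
g(z, M) = (175 + z)/(-340 + M)
Z(c) = -c**2/4
-118287/((Z(-267) + g(-155, 287)) - 18985) - 414413/307019 = -118287/((-1/4*(-267)**2 + (175 - 155)/(-340 + 287)) - 18985) - 414413/307019 = -118287/((-1/4*71289 + 20/(-53)) - 18985) - 414413*1/307019 = -118287/((-71289/4 - 1/53*20) - 18985) - 414413/307019 = -118287/((-71289/4 - 20/53) - 18985) - 414413/307019 = -118287/(-3778397/212 - 18985) - 414413/307019 = -118287/(-7803217/212) - 414413/307019 = -118287*(-212/7803217) - 414413/307019 = 25076844/7803217 - 414413/307019 = 4465313001415/2395735880123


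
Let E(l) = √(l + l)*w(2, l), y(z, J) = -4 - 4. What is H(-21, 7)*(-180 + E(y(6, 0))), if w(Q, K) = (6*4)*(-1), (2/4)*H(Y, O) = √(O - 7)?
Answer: 0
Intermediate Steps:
y(z, J) = -8
H(Y, O) = 2*√(-7 + O) (H(Y, O) = 2*√(O - 7) = 2*√(-7 + O))
w(Q, K) = -24 (w(Q, K) = 24*(-1) = -24)
E(l) = -24*√2*√l (E(l) = √(l + l)*(-24) = √(2*l)*(-24) = (√2*√l)*(-24) = -24*√2*√l)
H(-21, 7)*(-180 + E(y(6, 0))) = (2*√(-7 + 7))*(-180 - 24*√2*√(-8)) = (2*√0)*(-180 - 24*√2*2*I*√2) = (2*0)*(-180 - 96*I) = 0*(-180 - 96*I) = 0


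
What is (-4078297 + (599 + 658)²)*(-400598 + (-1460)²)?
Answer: -4324472284496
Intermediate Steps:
(-4078297 + (599 + 658)²)*(-400598 + (-1460)²) = (-4078297 + 1257²)*(-400598 + 2131600) = (-4078297 + 1580049)*1731002 = -2498248*1731002 = -4324472284496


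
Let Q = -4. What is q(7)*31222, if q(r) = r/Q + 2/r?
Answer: -640051/14 ≈ -45718.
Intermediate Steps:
q(r) = 2/r - r/4 (q(r) = r/(-4) + 2/r = r*(-¼) + 2/r = -r/4 + 2/r = 2/r - r/4)
q(7)*31222 = (2/7 - ¼*7)*31222 = (2*(⅐) - 7/4)*31222 = (2/7 - 7/4)*31222 = -41/28*31222 = -640051/14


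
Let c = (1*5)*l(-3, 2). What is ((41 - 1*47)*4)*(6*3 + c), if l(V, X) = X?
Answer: -672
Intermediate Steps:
c = 10 (c = (1*5)*2 = 5*2 = 10)
((41 - 1*47)*4)*(6*3 + c) = ((41 - 1*47)*4)*(6*3 + 10) = ((41 - 47)*4)*(18 + 10) = -6*4*28 = -24*28 = -672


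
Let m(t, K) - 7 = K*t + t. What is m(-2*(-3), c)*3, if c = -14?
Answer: -213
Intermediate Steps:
m(t, K) = 7 + t + K*t (m(t, K) = 7 + (K*t + t) = 7 + (t + K*t) = 7 + t + K*t)
m(-2*(-3), c)*3 = (7 - 2*(-3) - (-28)*(-3))*3 = (7 + 6 - 14*6)*3 = (7 + 6 - 84)*3 = -71*3 = -213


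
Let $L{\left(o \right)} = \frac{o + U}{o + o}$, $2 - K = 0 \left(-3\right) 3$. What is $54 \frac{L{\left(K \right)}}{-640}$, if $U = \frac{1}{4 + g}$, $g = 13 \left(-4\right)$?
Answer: $- \frac{171}{4096} \approx -0.041748$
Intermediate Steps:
$g = -52$
$U = - \frac{1}{48}$ ($U = \frac{1}{4 - 52} = \frac{1}{-48} = - \frac{1}{48} \approx -0.020833$)
$K = 2$ ($K = 2 - 0 \left(-3\right) 3 = 2 - 0 \cdot 3 = 2 - 0 = 2 + 0 = 2$)
$L{\left(o \right)} = \frac{- \frac{1}{48} + o}{2 o}$ ($L{\left(o \right)} = \frac{o - \frac{1}{48}}{o + o} = \frac{- \frac{1}{48} + o}{2 o}$)
$54 \frac{L{\left(K \right)}}{-640} = 54 \frac{\frac{1}{96} \cdot \frac{1}{2} \left(-1 + 48 \cdot 2\right)}{-640} = 54 \cdot \frac{1}{96} \cdot \frac{1}{2} \left(-1 + 96\right) \left(- \frac{1}{640}\right) = 54 \cdot \frac{1}{96} \cdot \frac{1}{2} \cdot 95 \left(- \frac{1}{640}\right) = 54 \cdot \frac{95}{192} \left(- \frac{1}{640}\right) = 54 \left(- \frac{19}{24576}\right) = - \frac{171}{4096}$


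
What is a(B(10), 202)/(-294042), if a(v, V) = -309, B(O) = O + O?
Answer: 103/98014 ≈ 0.0010509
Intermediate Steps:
B(O) = 2*O
a(B(10), 202)/(-294042) = -309/(-294042) = -309*(-1/294042) = 103/98014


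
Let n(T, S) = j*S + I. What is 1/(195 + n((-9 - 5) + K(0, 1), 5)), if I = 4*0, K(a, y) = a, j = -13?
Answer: 1/130 ≈ 0.0076923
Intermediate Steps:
I = 0
n(T, S) = -13*S (n(T, S) = -13*S + 0 = -13*S)
1/(195 + n((-9 - 5) + K(0, 1), 5)) = 1/(195 - 13*5) = 1/(195 - 65) = 1/130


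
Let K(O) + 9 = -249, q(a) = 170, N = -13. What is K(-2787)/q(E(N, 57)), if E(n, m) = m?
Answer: -129/85 ≈ -1.5176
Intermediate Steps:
K(O) = -258 (K(O) = -9 - 249 = -258)
K(-2787)/q(E(N, 57)) = -258/170 = -258*1/170 = -129/85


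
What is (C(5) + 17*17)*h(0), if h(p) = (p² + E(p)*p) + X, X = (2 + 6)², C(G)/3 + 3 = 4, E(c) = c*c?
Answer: 18688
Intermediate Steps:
E(c) = c²
C(G) = 3 (C(G) = -9 + 3*4 = -9 + 12 = 3)
X = 64 (X = 8² = 64)
h(p) = 64 + p² + p³ (h(p) = (p² + p²*p) + 64 = (p² + p³) + 64 = 64 + p² + p³)
(C(5) + 17*17)*h(0) = (3 + 17*17)*(64 + 0² + 0³) = (3 + 289)*(64 + 0 + 0) = 292*64 = 18688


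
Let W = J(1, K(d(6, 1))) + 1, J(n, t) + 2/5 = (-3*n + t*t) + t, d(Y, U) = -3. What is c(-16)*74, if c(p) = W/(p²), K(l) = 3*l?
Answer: 3219/160 ≈ 20.119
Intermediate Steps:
J(n, t) = -⅖ + t + t² - 3*n (J(n, t) = -⅖ + ((-3*n + t*t) + t) = -⅖ + ((-3*n + t²) + t) = -⅖ + ((t² - 3*n) + t) = -⅖ + (t + t² - 3*n) = -⅖ + t + t² - 3*n)
W = 348/5 (W = (-⅖ + 3*(-3) + (3*(-3))² - 3*1) + 1 = (-⅖ - 9 + (-9)² - 3) + 1 = (-⅖ - 9 + 81 - 3) + 1 = 343/5 + 1 = 348/5 ≈ 69.600)
c(p) = 348/(5*p²) (c(p) = 348/(5*(p²)) = 348/(5*p²))
c(-16)*74 = ((348/5)/(-16)²)*74 = ((348/5)*(1/256))*74 = (87/320)*74 = 3219/160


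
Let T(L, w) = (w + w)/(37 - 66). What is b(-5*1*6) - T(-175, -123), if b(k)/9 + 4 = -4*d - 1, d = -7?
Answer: 5757/29 ≈ 198.52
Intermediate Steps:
T(L, w) = -2*w/29 (T(L, w) = (2*w)/(-29) = (2*w)*(-1/29) = -2*w/29)
b(k) = 207 (b(k) = -36 + 9*(-4*(-7) - 1) = -36 + 9*(28 - 1) = -36 + 9*27 = -36 + 243 = 207)
b(-5*1*6) - T(-175, -123) = 207 - (-2)*(-123)/29 = 207 - 1*246/29 = 207 - 246/29 = 5757/29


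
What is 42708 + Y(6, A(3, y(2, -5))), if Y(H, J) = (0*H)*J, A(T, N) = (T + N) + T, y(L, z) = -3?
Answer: 42708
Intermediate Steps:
A(T, N) = N + 2*T (A(T, N) = (N + T) + T = N + 2*T)
Y(H, J) = 0 (Y(H, J) = 0*J = 0)
42708 + Y(6, A(3, y(2, -5))) = 42708 + 0 = 42708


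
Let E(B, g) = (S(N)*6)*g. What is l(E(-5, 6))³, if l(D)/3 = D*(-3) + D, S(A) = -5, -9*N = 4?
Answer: 1259712000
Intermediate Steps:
N = -4/9 (N = -⅑*4 = -4/9 ≈ -0.44444)
E(B, g) = -30*g (E(B, g) = (-5*6)*g = -30*g)
l(D) = -6*D (l(D) = 3*(D*(-3) + D) = 3*(-3*D + D) = 3*(-2*D) = -6*D)
l(E(-5, 6))³ = (-(-180)*6)³ = (-6*(-180))³ = 1080³ = 1259712000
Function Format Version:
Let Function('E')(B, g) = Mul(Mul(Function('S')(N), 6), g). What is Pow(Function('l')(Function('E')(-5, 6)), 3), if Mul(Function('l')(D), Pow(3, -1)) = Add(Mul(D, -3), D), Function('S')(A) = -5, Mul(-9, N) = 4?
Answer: 1259712000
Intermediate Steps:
N = Rational(-4, 9) (N = Mul(Rational(-1, 9), 4) = Rational(-4, 9) ≈ -0.44444)
Function('E')(B, g) = Mul(-30, g) (Function('E')(B, g) = Mul(Mul(-5, 6), g) = Mul(-30, g))
Function('l')(D) = Mul(-6, D) (Function('l')(D) = Mul(3, Add(Mul(D, -3), D)) = Mul(3, Add(Mul(-3, D), D)) = Mul(3, Mul(-2, D)) = Mul(-6, D))
Pow(Function('l')(Function('E')(-5, 6)), 3) = Pow(Mul(-6, Mul(-30, 6)), 3) = Pow(Mul(-6, -180), 3) = Pow(1080, 3) = 1259712000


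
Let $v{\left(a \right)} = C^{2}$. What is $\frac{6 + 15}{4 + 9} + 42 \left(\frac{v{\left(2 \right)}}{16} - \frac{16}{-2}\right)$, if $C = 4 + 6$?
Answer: $\frac{15603}{26} \approx 600.12$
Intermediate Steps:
$C = 10$
$v{\left(a \right)} = 100$ ($v{\left(a \right)} = 10^{2} = 100$)
$\frac{6 + 15}{4 + 9} + 42 \left(\frac{v{\left(2 \right)}}{16} - \frac{16}{-2}\right) = \frac{6 + 15}{4 + 9} + 42 \left(\frac{100}{16} - \frac{16}{-2}\right) = \frac{21}{13} + 42 \left(100 \cdot \frac{1}{16} - -8\right) = 21 \cdot \frac{1}{13} + 42 \left(\frac{25}{4} + 8\right) = \frac{21}{13} + 42 \cdot \frac{57}{4} = \frac{21}{13} + \frac{1197}{2} = \frac{15603}{26}$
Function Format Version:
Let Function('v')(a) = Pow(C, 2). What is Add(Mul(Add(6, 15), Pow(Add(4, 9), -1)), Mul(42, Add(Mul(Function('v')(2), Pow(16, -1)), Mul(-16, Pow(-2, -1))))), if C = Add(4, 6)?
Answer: Rational(15603, 26) ≈ 600.12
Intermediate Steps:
C = 10
Function('v')(a) = 100 (Function('v')(a) = Pow(10, 2) = 100)
Add(Mul(Add(6, 15), Pow(Add(4, 9), -1)), Mul(42, Add(Mul(Function('v')(2), Pow(16, -1)), Mul(-16, Pow(-2, -1))))) = Add(Mul(Add(6, 15), Pow(Add(4, 9), -1)), Mul(42, Add(Mul(100, Pow(16, -1)), Mul(-16, Pow(-2, -1))))) = Add(Mul(21, Pow(13, -1)), Mul(42, Add(Mul(100, Rational(1, 16)), Mul(-16, Rational(-1, 2))))) = Add(Mul(21, Rational(1, 13)), Mul(42, Add(Rational(25, 4), 8))) = Add(Rational(21, 13), Mul(42, Rational(57, 4))) = Add(Rational(21, 13), Rational(1197, 2)) = Rational(15603, 26)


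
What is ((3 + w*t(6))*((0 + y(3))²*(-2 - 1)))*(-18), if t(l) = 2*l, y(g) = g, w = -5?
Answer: -27702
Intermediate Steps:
((3 + w*t(6))*((0 + y(3))²*(-2 - 1)))*(-18) = ((3 - 10*6)*((0 + 3)²*(-2 - 1)))*(-18) = ((3 - 5*12)*(3²*(-3)))*(-18) = ((3 - 60)*(9*(-3)))*(-18) = -57*(-27)*(-18) = 1539*(-18) = -27702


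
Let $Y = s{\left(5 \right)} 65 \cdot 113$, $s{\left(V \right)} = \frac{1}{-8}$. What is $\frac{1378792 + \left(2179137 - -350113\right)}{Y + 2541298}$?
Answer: $\frac{31264336}{20323039} \approx 1.5384$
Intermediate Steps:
$s{\left(V \right)} = - \frac{1}{8}$
$Y = - \frac{7345}{8}$ ($Y = \left(- \frac{1}{8}\right) 65 \cdot 113 = \left(- \frac{65}{8}\right) 113 = - \frac{7345}{8} \approx -918.13$)
$\frac{1378792 + \left(2179137 - -350113\right)}{Y + 2541298} = \frac{1378792 + \left(2179137 - -350113\right)}{- \frac{7345}{8} + 2541298} = \frac{1378792 + \left(2179137 + 350113\right)}{\frac{20323039}{8}} = \left(1378792 + 2529250\right) \frac{8}{20323039} = 3908042 \cdot \frac{8}{20323039} = \frac{31264336}{20323039}$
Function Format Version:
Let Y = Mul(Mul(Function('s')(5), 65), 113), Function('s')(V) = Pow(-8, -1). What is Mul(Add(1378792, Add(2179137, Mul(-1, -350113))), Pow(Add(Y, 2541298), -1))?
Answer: Rational(31264336, 20323039) ≈ 1.5384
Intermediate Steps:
Function('s')(V) = Rational(-1, 8)
Y = Rational(-7345, 8) (Y = Mul(Mul(Rational(-1, 8), 65), 113) = Mul(Rational(-65, 8), 113) = Rational(-7345, 8) ≈ -918.13)
Mul(Add(1378792, Add(2179137, Mul(-1, -350113))), Pow(Add(Y, 2541298), -1)) = Mul(Add(1378792, Add(2179137, Mul(-1, -350113))), Pow(Add(Rational(-7345, 8), 2541298), -1)) = Mul(Add(1378792, Add(2179137, 350113)), Pow(Rational(20323039, 8), -1)) = Mul(Add(1378792, 2529250), Rational(8, 20323039)) = Mul(3908042, Rational(8, 20323039)) = Rational(31264336, 20323039)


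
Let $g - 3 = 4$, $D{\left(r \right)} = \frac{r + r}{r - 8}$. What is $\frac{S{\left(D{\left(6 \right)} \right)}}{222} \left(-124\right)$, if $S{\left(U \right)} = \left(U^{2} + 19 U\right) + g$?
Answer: $\frac{4402}{111} \approx 39.658$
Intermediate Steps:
$D{\left(r \right)} = \frac{2 r}{-8 + r}$ ($D{\left(r \right)} = \frac{2 r}{r - 8} = \frac{2 r}{-8 + r}$)
$g = 7$ ($g = 3 + 4 = 7$)
$S{\left(U \right)} = 7 + U^{2} + 19 U$ ($S{\left(U \right)} = \left(U^{2} + 19 U\right) + 7 = 7 + U^{2} + 19 U$)
$\frac{S{\left(D{\left(6 \right)} \right)}}{222} \left(-124\right) = \frac{7 + \left(2 \cdot 6 \frac{1}{-8 + 6}\right)^{2} + 19 \cdot 2 \cdot 6 \frac{1}{-8 + 6}}{222} \left(-124\right) = \left(7 + \left(2 \cdot 6 \frac{1}{-2}\right)^{2} + 19 \cdot 2 \cdot 6 \frac{1}{-2}\right) \frac{1}{222} \left(-124\right) = \left(7 + \left(2 \cdot 6 \left(- \frac{1}{2}\right)\right)^{2} + 19 \cdot 2 \cdot 6 \left(- \frac{1}{2}\right)\right) \frac{1}{222} \left(-124\right) = \left(7 + \left(-6\right)^{2} + 19 \left(-6\right)\right) \frac{1}{222} \left(-124\right) = \left(7 + 36 - 114\right) \frac{1}{222} \left(-124\right) = \left(-71\right) \frac{1}{222} \left(-124\right) = \left(- \frac{71}{222}\right) \left(-124\right) = \frac{4402}{111}$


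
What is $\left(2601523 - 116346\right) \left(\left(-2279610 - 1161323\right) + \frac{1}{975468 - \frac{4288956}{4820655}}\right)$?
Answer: $- \frac{1914841933386819393096829}{223923352504} \approx -8.5513 \cdot 10^{12}$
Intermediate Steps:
$\left(2601523 - 116346\right) \left(\left(-2279610 - 1161323\right) + \frac{1}{975468 - \frac{4288956}{4820655}}\right) = 2485177 \left(-3440933 + \frac{1}{975468 - \frac{204236}{229555}}\right) = 2485177 \left(-3440933 + \frac{1}{\frac{223923352504}{229555}}\right) = 2485177 \left(-3440933 + \frac{229555}{223923352504}\right) = 2485177 \left(- \frac{770505253101416677}{223923352504}\right) = - \frac{1914841933386819393096829}{223923352504}$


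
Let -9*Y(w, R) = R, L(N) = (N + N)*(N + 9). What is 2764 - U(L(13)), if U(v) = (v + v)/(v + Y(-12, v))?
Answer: 11047/4 ≈ 2761.8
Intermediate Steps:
L(N) = 2*N*(9 + N) (L(N) = (2*N)*(9 + N) = 2*N*(9 + N))
Y(w, R) = -R/9
U(v) = 9/4 (U(v) = (v + v)/(v - v/9) = (2*v)/((8*v/9)) = (2*v)*(9/(8*v)) = 9/4)
2764 - U(L(13)) = 2764 - 1*9/4 = 2764 - 9/4 = 11047/4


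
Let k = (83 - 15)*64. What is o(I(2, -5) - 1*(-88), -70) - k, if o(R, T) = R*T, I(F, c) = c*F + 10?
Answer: -10512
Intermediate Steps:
I(F, c) = 10 + F*c (I(F, c) = F*c + 10 = 10 + F*c)
k = 4352 (k = 68*64 = 4352)
o(I(2, -5) - 1*(-88), -70) - k = ((10 + 2*(-5)) - 1*(-88))*(-70) - 1*4352 = ((10 - 10) + 88)*(-70) - 4352 = (0 + 88)*(-70) - 4352 = 88*(-70) - 4352 = -6160 - 4352 = -10512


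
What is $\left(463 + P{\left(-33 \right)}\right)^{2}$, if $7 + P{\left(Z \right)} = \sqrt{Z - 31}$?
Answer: $207872 + 7296 i \approx 2.0787 \cdot 10^{5} + 7296.0 i$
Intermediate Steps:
$P{\left(Z \right)} = -7 + \sqrt{-31 + Z}$ ($P{\left(Z \right)} = -7 + \sqrt{Z - 31} = -7 + \sqrt{-31 + Z}$)
$\left(463 + P{\left(-33 \right)}\right)^{2} = \left(463 - \left(7 - \sqrt{-31 - 33}\right)\right)^{2} = \left(463 - \left(7 - \sqrt{-64}\right)\right)^{2} = \left(463 - \left(7 - 8 i\right)\right)^{2} = \left(456 + 8 i\right)^{2}$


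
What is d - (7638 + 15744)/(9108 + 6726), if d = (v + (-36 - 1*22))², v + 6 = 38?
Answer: 1780067/2639 ≈ 674.52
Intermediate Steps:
v = 32 (v = -6 + 38 = 32)
d = 676 (d = (32 + (-36 - 1*22))² = (32 + (-36 - 22))² = (32 - 58)² = (-26)² = 676)
d - (7638 + 15744)/(9108 + 6726) = 676 - (7638 + 15744)/(9108 + 6726) = 676 - 23382/15834 = 676 - 1*3897/2639 = 676 - 3897/2639 = 1780067/2639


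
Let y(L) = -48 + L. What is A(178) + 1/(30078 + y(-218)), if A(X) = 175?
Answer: 5217101/29812 ≈ 175.00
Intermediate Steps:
A(178) + 1/(30078 + y(-218)) = 175 + 1/(30078 + (-48 - 218)) = 175 + 1/(30078 - 266) = 175 + 1/29812 = 5217101/29812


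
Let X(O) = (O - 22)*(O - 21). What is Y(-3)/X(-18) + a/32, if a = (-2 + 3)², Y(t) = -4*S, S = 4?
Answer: 131/6240 ≈ 0.020994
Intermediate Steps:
X(O) = (-22 + O)*(-21 + O)
Y(t) = -16 (Y(t) = -4*4 = -16)
a = 1 (a = 1² = 1)
Y(-3)/X(-18) + a/32 = -16/(462 + (-18)² - 43*(-18)) + 1/32 = -16/(462 + 324 + 774) + 1*(1/32) = -16/1560 + 1/32 = -16*1/1560 + 1/32 = -2/195 + 1/32 = 131/6240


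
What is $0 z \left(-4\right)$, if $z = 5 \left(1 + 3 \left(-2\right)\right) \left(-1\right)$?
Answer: $0$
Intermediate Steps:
$z = 25$ ($z = 5 \left(1 - 6\right) \left(-1\right) = 5 \left(-5\right) \left(-1\right) = \left(-25\right) \left(-1\right) = 25$)
$0 z \left(-4\right) = 0 \cdot 25 \left(-4\right) = 0 \left(-4\right) = 0$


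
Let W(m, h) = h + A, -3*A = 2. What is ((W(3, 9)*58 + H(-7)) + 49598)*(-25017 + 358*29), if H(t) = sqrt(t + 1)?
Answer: -2198820940/3 - 14635*I*sqrt(6) ≈ -7.3294e+8 - 35848.0*I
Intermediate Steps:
H(t) = sqrt(1 + t)
A = -2/3 (A = -1/3*2 = -2/3 ≈ -0.66667)
W(m, h) = -2/3 + h (W(m, h) = h - 2/3 = -2/3 + h)
((W(3, 9)*58 + H(-7)) + 49598)*(-25017 + 358*29) = (((-2/3 + 9)*58 + sqrt(1 - 7)) + 49598)*(-25017 + 358*29) = (((25/3)*58 + sqrt(-6)) + 49598)*(-25017 + 10382) = ((1450/3 + I*sqrt(6)) + 49598)*(-14635) = (150244/3 + I*sqrt(6))*(-14635) = -2198820940/3 - 14635*I*sqrt(6)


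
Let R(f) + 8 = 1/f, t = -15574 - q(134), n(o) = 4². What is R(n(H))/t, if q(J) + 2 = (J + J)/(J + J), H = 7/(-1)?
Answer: 127/249168 ≈ 0.00050970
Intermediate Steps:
H = -7 (H = 7*(-1) = -7)
q(J) = -1 (q(J) = -2 + (J + J)/(J + J) = -2 + (2*J)/((2*J)) = -2 + (2*J)*(1/(2*J)) = -2 + 1 = -1)
n(o) = 16
t = -15573 (t = -15574 - 1*(-1) = -15574 + 1 = -15573)
R(f) = -8 + 1/f
R(n(H))/t = (-8 + 1/16)/(-15573) = (-8 + 1/16)*(-1/15573) = -127/16*(-1/15573) = 127/249168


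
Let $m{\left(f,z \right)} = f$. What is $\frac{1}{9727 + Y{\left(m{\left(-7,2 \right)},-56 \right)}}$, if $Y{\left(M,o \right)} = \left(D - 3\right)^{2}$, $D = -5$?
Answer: $\frac{1}{9791} \approx 0.00010213$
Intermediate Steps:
$Y{\left(M,o \right)} = 64$ ($Y{\left(M,o \right)} = \left(-5 - 3\right)^{2} = \left(-8\right)^{2} = 64$)
$\frac{1}{9727 + Y{\left(m{\left(-7,2 \right)},-56 \right)}} = \frac{1}{9727 + 64} = \frac{1}{9791}$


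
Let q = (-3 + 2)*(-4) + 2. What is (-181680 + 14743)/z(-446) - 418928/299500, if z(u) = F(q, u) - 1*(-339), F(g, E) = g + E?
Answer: 12488829943/7562375 ≈ 1651.4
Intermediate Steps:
q = 6 (q = -1*(-4) + 2 = 4 + 2 = 6)
F(g, E) = E + g
z(u) = 345 + u (z(u) = (u + 6) - 1*(-339) = (6 + u) + 339 = 345 + u)
(-181680 + 14743)/z(-446) - 418928/299500 = (-181680 + 14743)/(345 - 446) - 418928/299500 = -166937/(-101) - 418928*1/299500 = -166937*(-1/101) - 104732/74875 = 166937/101 - 104732/74875 = 12488829943/7562375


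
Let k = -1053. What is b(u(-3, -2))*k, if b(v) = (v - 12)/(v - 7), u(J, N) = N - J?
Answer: -3861/2 ≈ -1930.5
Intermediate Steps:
b(v) = (-12 + v)/(-7 + v)
b(u(-3, -2))*k = ((-12 + (-2 - 1*(-3)))/(-7 + (-2 - 1*(-3))))*(-1053) = ((-12 + (-2 + 3))/(-7 + (-2 + 3)))*(-1053) = ((-12 + 1)/(-7 + 1))*(-1053) = (-11/(-6))*(-1053) = -1/6*(-11)*(-1053) = (11/6)*(-1053) = -3861/2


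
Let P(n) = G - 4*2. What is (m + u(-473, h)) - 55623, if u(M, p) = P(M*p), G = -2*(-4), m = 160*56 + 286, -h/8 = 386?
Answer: -46377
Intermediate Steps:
h = -3088 (h = -8*386 = -3088)
m = 9246 (m = 8960 + 286 = 9246)
G = 8
P(n) = 0 (P(n) = 8 - 4*2 = 8 - 8 = 0)
u(M, p) = 0
(m + u(-473, h)) - 55623 = (9246 + 0) - 55623 = 9246 - 55623 = -46377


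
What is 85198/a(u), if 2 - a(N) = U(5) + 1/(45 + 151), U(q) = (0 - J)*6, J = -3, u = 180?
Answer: -16698808/3137 ≈ -5323.2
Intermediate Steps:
U(q) = 18 (U(q) = (0 - 1*(-3))*6 = (0 + 3)*6 = 3*6 = 18)
a(N) = -3137/196 (a(N) = 2 - (18 + 1/(45 + 151)) = 2 - (18 + 1/196) = 2 - 1*3529/196 = 2 - 3529/196 = -3137/196)
85198/a(u) = 85198/(-3137/196) = 85198*(-196/3137) = -16698808/3137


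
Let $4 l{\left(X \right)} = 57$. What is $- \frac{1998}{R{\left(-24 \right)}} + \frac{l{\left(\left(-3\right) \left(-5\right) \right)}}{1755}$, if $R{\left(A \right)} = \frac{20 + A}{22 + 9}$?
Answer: $\frac{36233749}{2340} \approx 15485.0$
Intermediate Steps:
$l{\left(X \right)} = \frac{57}{4}$ ($l{\left(X \right)} = \frac{1}{4} \cdot 57 = \frac{57}{4}$)
$R{\left(A \right)} = \frac{20}{31} + \frac{A}{31}$ ($R{\left(A \right)} = \frac{20 + A}{31} = \left(20 + A\right) \frac{1}{31} = \frac{20}{31} + \frac{A}{31}$)
$- \frac{1998}{R{\left(-24 \right)}} + \frac{l{\left(\left(-3\right) \left(-5\right) \right)}}{1755} = - \frac{1998}{\frac{20}{31} + \frac{1}{31} \left(-24\right)} + \frac{57}{4 \cdot 1755} = - \frac{1998}{\frac{20}{31} - \frac{24}{31}} + \frac{57}{4} \cdot \frac{1}{1755} = - \frac{1998}{- \frac{4}{31}} + \frac{19}{2340} = \left(-1998\right) \left(- \frac{31}{4}\right) + \frac{19}{2340} = \frac{30969}{2} + \frac{19}{2340} = \frac{36233749}{2340}$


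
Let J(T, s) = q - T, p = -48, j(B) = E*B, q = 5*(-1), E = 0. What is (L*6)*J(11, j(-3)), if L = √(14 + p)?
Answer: -96*I*√34 ≈ -559.77*I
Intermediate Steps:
q = -5
j(B) = 0 (j(B) = 0*B = 0)
J(T, s) = -5 - T
L = I*√34 (L = √(14 - 48) = √(-34) = I*√34 ≈ 5.8309*I)
(L*6)*J(11, j(-3)) = ((I*√34)*6)*(-5 - 1*11) = (6*I*√34)*(-5 - 11) = (6*I*√34)*(-16) = -96*I*√34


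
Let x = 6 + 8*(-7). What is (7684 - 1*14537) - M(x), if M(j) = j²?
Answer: -9353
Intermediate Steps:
x = -50 (x = 6 - 56 = -50)
(7684 - 1*14537) - M(x) = (7684 - 1*14537) - 1*(-50)² = (7684 - 14537) - 1*2500 = -6853 - 2500 = -9353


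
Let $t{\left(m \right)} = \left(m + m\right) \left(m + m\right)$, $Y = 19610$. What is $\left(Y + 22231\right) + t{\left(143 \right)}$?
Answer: $123637$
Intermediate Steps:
$t{\left(m \right)} = 4 m^{2}$ ($t{\left(m \right)} = 2 m 2 m = 4 m^{2}$)
$\left(Y + 22231\right) + t{\left(143 \right)} = \left(19610 + 22231\right) + 4 \cdot 143^{2} = 41841 + 4 \cdot 20449 = 41841 + 81796 = 123637$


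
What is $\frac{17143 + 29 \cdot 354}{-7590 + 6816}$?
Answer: $- \frac{27409}{774} \approx -35.412$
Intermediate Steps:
$\frac{17143 + 29 \cdot 354}{-7590 + 6816} = \frac{17143 + 10266}{-774} = 27409 \left(- \frac{1}{774}\right) = - \frac{27409}{774}$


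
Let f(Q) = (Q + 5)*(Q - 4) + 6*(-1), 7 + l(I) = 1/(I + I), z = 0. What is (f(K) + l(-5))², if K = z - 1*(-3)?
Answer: 44521/100 ≈ 445.21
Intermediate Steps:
K = 3 (K = 0 - 1*(-3) = 0 + 3 = 3)
l(I) = -7 + 1/(2*I) (l(I) = -7 + 1/(I + I) = -7 + 1/(2*I))
f(Q) = -6 + (-4 + Q)*(5 + Q) (f(Q) = (5 + Q)*(-4 + Q) - 6 = (-4 + Q)*(5 + Q) - 6 = -6 + (-4 + Q)*(5 + Q))
(f(K) + l(-5))² = ((-26 + 3 + 3²) + (-7 + (½)/(-5)))² = ((-26 + 3 + 9) + (-7 + (½)*(-⅕)))² = (-14 + (-7 - ⅒))² = (-14 - 71/10)² = (-211/10)² = 44521/100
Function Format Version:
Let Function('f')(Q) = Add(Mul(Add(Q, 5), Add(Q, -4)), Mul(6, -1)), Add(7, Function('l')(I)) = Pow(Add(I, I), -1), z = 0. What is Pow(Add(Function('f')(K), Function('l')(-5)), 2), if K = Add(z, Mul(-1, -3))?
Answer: Rational(44521, 100) ≈ 445.21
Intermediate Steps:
K = 3 (K = Add(0, Mul(-1, -3)) = Add(0, 3) = 3)
Function('l')(I) = Add(-7, Mul(Rational(1, 2), Pow(I, -1))) (Function('l')(I) = Add(-7, Pow(Add(I, I), -1)) = Add(-7, Pow(Mul(2, I), -1)) = Add(-7, Mul(Rational(1, 2), Pow(I, -1))))
Function('f')(Q) = Add(-6, Mul(Add(-4, Q), Add(5, Q))) (Function('f')(Q) = Add(Mul(Add(5, Q), Add(-4, Q)), -6) = Add(Mul(Add(-4, Q), Add(5, Q)), -6) = Add(-6, Mul(Add(-4, Q), Add(5, Q))))
Pow(Add(Function('f')(K), Function('l')(-5)), 2) = Pow(Add(Add(-26, 3, Pow(3, 2)), Add(-7, Mul(Rational(1, 2), Pow(-5, -1)))), 2) = Pow(Add(Add(-26, 3, 9), Add(-7, Mul(Rational(1, 2), Rational(-1, 5)))), 2) = Pow(Add(-14, Add(-7, Rational(-1, 10))), 2) = Pow(Add(-14, Rational(-71, 10)), 2) = Pow(Rational(-211, 10), 2) = Rational(44521, 100)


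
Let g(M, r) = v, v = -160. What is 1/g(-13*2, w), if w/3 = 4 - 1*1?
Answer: -1/160 ≈ -0.0062500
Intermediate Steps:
w = 9 (w = 3*(4 - 1*1) = 3*(4 - 1) = 3*3 = 9)
g(M, r) = -160
1/g(-13*2, w) = 1/(-160) = -1/160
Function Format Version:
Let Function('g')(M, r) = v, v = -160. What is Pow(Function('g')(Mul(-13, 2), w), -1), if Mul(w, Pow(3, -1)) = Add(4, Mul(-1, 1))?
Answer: Rational(-1, 160) ≈ -0.0062500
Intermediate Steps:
w = 9 (w = Mul(3, Add(4, Mul(-1, 1))) = Mul(3, Add(4, -1)) = Mul(3, 3) = 9)
Function('g')(M, r) = -160
Pow(Function('g')(Mul(-13, 2), w), -1) = Pow(-160, -1) = Rational(-1, 160)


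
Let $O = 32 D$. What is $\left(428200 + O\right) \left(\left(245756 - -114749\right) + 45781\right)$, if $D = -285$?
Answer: $170266336880$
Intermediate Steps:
$O = -9120$ ($O = 32 \left(-285\right) = -9120$)
$\left(428200 + O\right) \left(\left(245756 - -114749\right) + 45781\right) = \left(428200 - 9120\right) \left(\left(245756 - -114749\right) + 45781\right) = 419080 \left(\left(245756 + 114749\right) + 45781\right) = 419080 \left(360505 + 45781\right) = 419080 \cdot 406286 = 170266336880$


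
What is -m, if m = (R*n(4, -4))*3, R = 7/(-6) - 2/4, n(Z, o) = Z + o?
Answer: 0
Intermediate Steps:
R = -5/3 (R = 7*(-⅙) - 2*¼ = -7/6 - ½ = -5/3 ≈ -1.6667)
m = 0 (m = -5*(4 - 4)/3*3 = -5/3*0*3 = 0*3 = 0)
-m = -1*0 = 0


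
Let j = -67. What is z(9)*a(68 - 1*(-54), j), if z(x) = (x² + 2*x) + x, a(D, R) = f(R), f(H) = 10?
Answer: 1080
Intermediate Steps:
a(D, R) = 10
z(x) = x² + 3*x
z(9)*a(68 - 1*(-54), j) = (9*(3 + 9))*10 = (9*12)*10 = 108*10 = 1080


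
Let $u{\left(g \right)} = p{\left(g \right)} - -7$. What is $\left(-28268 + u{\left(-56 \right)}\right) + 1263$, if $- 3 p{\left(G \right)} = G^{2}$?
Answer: $- \frac{84130}{3} \approx -28043.0$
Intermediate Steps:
$p{\left(G \right)} = - \frac{G^{2}}{3}$
$u{\left(g \right)} = 7 - \frac{g^{2}}{3}$ ($u{\left(g \right)} = - \frac{g^{2}}{3} - -7 = - \frac{g^{2}}{3} + 7 = 7 - \frac{g^{2}}{3}$)
$\left(-28268 + u{\left(-56 \right)}\right) + 1263 = \left(-28268 + \left(7 - \frac{\left(-56\right)^{2}}{3}\right)\right) + 1263 = \left(-28268 + \left(7 - \frac{3136}{3}\right)\right) + 1263 = \left(-28268 - \frac{3115}{3}\right) + 1263 = - \frac{87919}{3} + 1263 = - \frac{84130}{3}$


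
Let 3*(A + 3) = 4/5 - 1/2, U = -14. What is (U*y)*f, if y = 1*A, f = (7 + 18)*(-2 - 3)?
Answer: -5075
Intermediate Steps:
f = -125 (f = 25*(-5) = -125)
A = -29/10 (A = -3 + (4/5 - 1/2)/3 = -3 + (4*(⅕) - 1*½)/3 = -3 + (⅘ - ½)/3 = -3 + (⅓)*(3/10) = -3 + ⅒ = -29/10 ≈ -2.9000)
y = -29/10 (y = 1*(-29/10) = -29/10 ≈ -2.9000)
(U*y)*f = -14*(-29/10)*(-125) = (203/5)*(-125) = -5075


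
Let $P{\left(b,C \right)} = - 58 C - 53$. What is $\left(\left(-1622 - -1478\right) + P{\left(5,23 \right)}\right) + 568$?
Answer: $-963$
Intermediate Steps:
$P{\left(b,C \right)} = -53 - 58 C$
$\left(\left(-1622 - -1478\right) + P{\left(5,23 \right)}\right) + 568 = \left(\left(-1622 - -1478\right) - 1387\right) + 568 = \left(\left(-1622 + 1478\right) - 1387\right) + 568 = \left(-144 - 1387\right) + 568 = -1531 + 568 = -963$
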